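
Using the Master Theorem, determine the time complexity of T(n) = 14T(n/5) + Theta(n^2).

Master Theorem for T(n) = 14T(n/5) + O(n^2):

a = 14, b = 5, c = 2
log_b(a) = log_5(14) = 1.6397

Case 3: c = 2 > log_5(14) = 1.6397
T(n) = O(n^2) = O(n^2)

For T(n) = 14T(n/5) + O(n^2): log_5(14) = 1.6397. This is Case 3 of the Master Theorem (c > log_b(a), work dominated by root), giving O(n^2).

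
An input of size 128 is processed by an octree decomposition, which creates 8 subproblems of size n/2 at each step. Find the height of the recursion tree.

For divide and conquer with division factor 2:

Problem sizes at each level:
Level 0: 128
Level 1: 64
Level 2: 32
Level 3: 16
Level 4: 8
Level 5: 4
Level 6: 2
Level 7: 1

The root is level 0 and the size-1 base case is level 7 (the tree spans levels 0 through 7, i.e. 8 levels counting the root), so the depth is the number of divisions: log_2(128) = 7

The recursion tree depth is log_2(128) = 7. At each level, the problem size is divided by 2, so it takes 7 divisions to reduce to a base case of size 1. The algorithm makes 8 recursive calls at each level.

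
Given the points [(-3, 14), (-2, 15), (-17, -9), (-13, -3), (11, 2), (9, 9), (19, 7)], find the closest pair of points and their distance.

Computing all pairwise distances among 7 points:

d((-3, 14), (-2, 15)) = 1.4142 <-- minimum
d((-3, 14), (-17, -9)) = 26.9258
d((-3, 14), (-13, -3)) = 19.7231
d((-3, 14), (11, 2)) = 18.4391
d((-3, 14), (9, 9)) = 13.0
d((-3, 14), (19, 7)) = 23.0868
d((-2, 15), (-17, -9)) = 28.3019
d((-2, 15), (-13, -3)) = 21.095
d((-2, 15), (11, 2)) = 18.3848
d((-2, 15), (9, 9)) = 12.53
d((-2, 15), (19, 7)) = 22.4722
d((-17, -9), (-13, -3)) = 7.2111
d((-17, -9), (11, 2)) = 30.0832
d((-17, -9), (9, 9)) = 31.6228
d((-17, -9), (19, 7)) = 39.3954
d((-13, -3), (11, 2)) = 24.5153
d((-13, -3), (9, 9)) = 25.0599
d((-13, -3), (19, 7)) = 33.5261
d((11, 2), (9, 9)) = 7.2801
d((11, 2), (19, 7)) = 9.434
d((9, 9), (19, 7)) = 10.198

Closest pair: (-3, 14) and (-2, 15) with distance 1.4142

The closest pair is (-3, 14) and (-2, 15) with Euclidean distance 1.4142. For 7 points, brute-force pairwise comparison is shown above. For large n, the divide-and-conquer algorithm (sort by x, recurse on halves, check the dividing strip) achieves O(n log n).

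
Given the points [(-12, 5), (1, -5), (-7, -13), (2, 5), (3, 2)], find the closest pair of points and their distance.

Computing all pairwise distances among 5 points:

d((-12, 5), (1, -5)) = 16.4012
d((-12, 5), (-7, -13)) = 18.6815
d((-12, 5), (2, 5)) = 14.0
d((-12, 5), (3, 2)) = 15.2971
d((1, -5), (-7, -13)) = 11.3137
d((1, -5), (2, 5)) = 10.0499
d((1, -5), (3, 2)) = 7.2801
d((-7, -13), (2, 5)) = 20.1246
d((-7, -13), (3, 2)) = 18.0278
d((2, 5), (3, 2)) = 3.1623 <-- minimum

Closest pair: (2, 5) and (3, 2) with distance 3.1623

The closest pair is (2, 5) and (3, 2) with Euclidean distance 3.1623. For 5 points, brute-force pairwise comparison is shown above. For large n, the divide-and-conquer algorithm (sort by x, recurse on halves, check the dividing strip) achieves O(n log n).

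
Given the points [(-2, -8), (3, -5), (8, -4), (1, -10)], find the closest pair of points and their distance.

Computing all pairwise distances among 4 points:

d((-2, -8), (3, -5)) = 5.831
d((-2, -8), (8, -4)) = 10.7703
d((-2, -8), (1, -10)) = 3.6056 <-- minimum
d((3, -5), (8, -4)) = 5.099
d((3, -5), (1, -10)) = 5.3852
d((8, -4), (1, -10)) = 9.2195

Closest pair: (-2, -8) and (1, -10) with distance 3.6056

The closest pair is (-2, -8) and (1, -10) with Euclidean distance 3.6056. For 4 points, brute-force pairwise comparison is shown above. For large n, the divide-and-conquer algorithm (sort by x, recurse on halves, check the dividing strip) achieves O(n log n).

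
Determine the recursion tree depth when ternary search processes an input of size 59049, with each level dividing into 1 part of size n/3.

For divide and conquer with division factor 3:

Problem sizes at each level:
Level 0: 59049
Level 1: 19683
Level 2: 6561
Level 3: 2187
Level 4: 729
Level 5: 243
Level 6: 81
Level 7: 27
Level 8: 9
Level 9: 3
Level 10: 1

The root is level 0 and the size-1 base case is level 10 (the tree spans levels 0 through 10, i.e. 11 levels counting the root), so the depth is the number of divisions: log_3(59049) = 10

The recursion tree depth is log_3(59049) = 10. At each level, the problem size is divided by 3, so it takes 10 divisions to reduce to a base case of size 1. The algorithm makes 1 recursive call at each level.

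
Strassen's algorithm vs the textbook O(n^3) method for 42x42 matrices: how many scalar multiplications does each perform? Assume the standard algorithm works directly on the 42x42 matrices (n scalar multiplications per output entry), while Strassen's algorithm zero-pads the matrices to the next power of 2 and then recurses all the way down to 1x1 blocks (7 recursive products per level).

Matrix multiplication for 42x42 matrices:

Strassen's algorithm requires power-of-2 dimensions. Pad 42x42 to 64x64 (next power of 2).

Standard algorithm: 42^3 = 74088 multiplications
Strassen's algorithm: 7^(log2(64)) = 7^6 = 117649 multiplications
Difference: 74088 - 117649 = -43561 (Strassen uses MORE here due to padding overhead — for small or just-over-power-of-2 n, padding can outweigh the per-level savings)

Standard: 74088 multiplications (42^3). Strassen: 117649 multiplications (7^6, after padding to 64x64). Strassen reduces 8 recursive multiplications to 7 at each level.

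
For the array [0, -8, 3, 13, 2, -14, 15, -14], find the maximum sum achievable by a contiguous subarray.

Using Kadane's algorithm on [0, -8, 3, 13, 2, -14, 15, -14]:

Scanning through the array:
Position 1 (value -8): max_ending_here = -8, max_so_far = 0
Position 2 (value 3): max_ending_here = 3, max_so_far = 3
Position 3 (value 13): max_ending_here = 16, max_so_far = 16
Position 4 (value 2): max_ending_here = 18, max_so_far = 18
Position 5 (value -14): max_ending_here = 4, max_so_far = 18
Position 6 (value 15): max_ending_here = 19, max_so_far = 19
Position 7 (value -14): max_ending_here = 5, max_so_far = 19

Maximum subarray: [3, 13, 2, -14, 15]
Maximum sum: 19

The maximum subarray is [3, 13, 2, -14, 15] with sum 19. This subarray runs from index 2 to index 6.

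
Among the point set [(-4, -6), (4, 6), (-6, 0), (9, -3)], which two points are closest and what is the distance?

Computing all pairwise distances among 4 points:

d((-4, -6), (4, 6)) = 14.4222
d((-4, -6), (-6, 0)) = 6.3246 <-- minimum
d((-4, -6), (9, -3)) = 13.3417
d((4, 6), (-6, 0)) = 11.6619
d((4, 6), (9, -3)) = 10.2956
d((-6, 0), (9, -3)) = 15.2971

Closest pair: (-4, -6) and (-6, 0) with distance 6.3246

The closest pair is (-4, -6) and (-6, 0) with Euclidean distance 6.3246. For 4 points, brute-force pairwise comparison is shown above. For large n, the divide-and-conquer algorithm (sort by x, recurse on halves, check the dividing strip) achieves O(n log n).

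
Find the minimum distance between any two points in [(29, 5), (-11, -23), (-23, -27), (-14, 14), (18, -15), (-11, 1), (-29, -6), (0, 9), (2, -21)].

Computing all pairwise distances among 9 points:

d((29, 5), (-11, -23)) = 48.8262
d((29, 5), (-23, -27)) = 61.0574
d((29, 5), (-14, 14)) = 43.9318
d((29, 5), (18, -15)) = 22.8254
d((29, 5), (-11, 1)) = 40.1995
d((29, 5), (-29, -6)) = 59.0339
d((29, 5), (0, 9)) = 29.2746
d((29, 5), (2, -21)) = 37.4833
d((-11, -23), (-23, -27)) = 12.6491 <-- minimum
d((-11, -23), (-14, 14)) = 37.1214
d((-11, -23), (18, -15)) = 30.0832
d((-11, -23), (-11, 1)) = 24.0
d((-11, -23), (-29, -6)) = 24.7588
d((-11, -23), (0, 9)) = 33.8378
d((-11, -23), (2, -21)) = 13.1529
d((-23, -27), (-14, 14)) = 41.9762
d((-23, -27), (18, -15)) = 42.72
d((-23, -27), (-11, 1)) = 30.4631
d((-23, -27), (-29, -6)) = 21.8403
d((-23, -27), (0, 9)) = 42.72
d((-23, -27), (2, -21)) = 25.7099
d((-14, 14), (18, -15)) = 43.1856
d((-14, 14), (-11, 1)) = 13.3417
d((-14, 14), (-29, -6)) = 25.0
d((-14, 14), (0, 9)) = 14.8661
d((-14, 14), (2, -21)) = 38.4838
d((18, -15), (-11, 1)) = 33.121
d((18, -15), (-29, -6)) = 47.8539
d((18, -15), (0, 9)) = 30.0
d((18, -15), (2, -21)) = 17.088
d((-11, 1), (-29, -6)) = 19.3132
d((-11, 1), (0, 9)) = 13.6015
d((-11, 1), (2, -21)) = 25.5539
d((-29, -6), (0, 9)) = 32.6497
d((-29, -6), (2, -21)) = 34.4384
d((0, 9), (2, -21)) = 30.0666

Closest pair: (-11, -23) and (-23, -27) with distance 12.6491

The closest pair is (-11, -23) and (-23, -27) with Euclidean distance 12.6491. For 9 points, brute-force pairwise comparison is shown above. For large n, the divide-and-conquer algorithm (sort by x, recurse on halves, check the dividing strip) achieves O(n log n).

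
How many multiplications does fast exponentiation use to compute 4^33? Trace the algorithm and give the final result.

Computing 4^33 by squaring (build up from 4^1; each line after the first costs one multiplication):

4^1 = 4
4^2 = (4^1)^2 = 4^2 = 16
4^4 = (4^2)^2 = 16^2 = 256
4^8 = (4^4)^2 = 256^2 = 65536
4^16 = (4^8)^2 = 65536^2 = 4294967296
4^32 = (4^16)^2 = 4294967296^2 = 18446744073709551616
4^33 = 4 * 4^32 = 4 * 18446744073709551616 = 73786976294838206464

Result: 73786976294838206464
Multiplications needed: 6 (6 lines after 4^1)

4^33 = 73786976294838206464. Using exponentiation by squaring, this requires 6 multiplications. The key idea: if the exponent is even, square the half-power; if odd, multiply by the base once.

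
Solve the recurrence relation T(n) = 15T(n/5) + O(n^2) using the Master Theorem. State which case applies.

Master Theorem for T(n) = 15T(n/5) + O(n^2):

a = 15, b = 5, c = 2
log_b(a) = log_5(15) = 1.6826

Case 3: c = 2 > log_5(15) = 1.6826
T(n) = O(n^2) = O(n^2)

For T(n) = 15T(n/5) + O(n^2): log_5(15) = 1.6826. This is Case 3 of the Master Theorem (c > log_b(a), work dominated by root), giving O(n^2).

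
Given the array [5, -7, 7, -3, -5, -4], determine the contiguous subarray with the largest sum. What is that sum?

Using Kadane's algorithm on [5, -7, 7, -3, -5, -4]:

Scanning through the array:
Position 1 (value -7): max_ending_here = -2, max_so_far = 5
Position 2 (value 7): max_ending_here = 7, max_so_far = 7
Position 3 (value -3): max_ending_here = 4, max_so_far = 7
Position 4 (value -5): max_ending_here = -1, max_so_far = 7
Position 5 (value -4): max_ending_here = -4, max_so_far = 7

Maximum subarray: [7]
Maximum sum: 7

The maximum subarray is [7] with sum 7. This subarray runs from index 2 to index 2.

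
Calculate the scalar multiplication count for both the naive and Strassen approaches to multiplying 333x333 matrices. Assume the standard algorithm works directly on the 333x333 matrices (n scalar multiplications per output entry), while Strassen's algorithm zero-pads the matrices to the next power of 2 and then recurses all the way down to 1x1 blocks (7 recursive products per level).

Matrix multiplication for 333x333 matrices:

Strassen's algorithm requires power-of-2 dimensions. Pad 333x333 to 512x512 (next power of 2).

Standard algorithm: 333^3 = 36926037 multiplications
Strassen's algorithm: 7^(log2(512)) = 7^9 = 40353607 multiplications
Difference: 36926037 - 40353607 = -3427570 (Strassen uses MORE here due to padding overhead — for small or just-over-power-of-2 n, padding can outweigh the per-level savings)

Standard: 36926037 multiplications (333^3). Strassen: 40353607 multiplications (7^9, after padding to 512x512). Strassen reduces 8 recursive multiplications to 7 at each level.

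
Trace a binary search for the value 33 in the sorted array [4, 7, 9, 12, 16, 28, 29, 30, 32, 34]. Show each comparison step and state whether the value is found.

Binary search for 33 in [4, 7, 9, 12, 16, 28, 29, 30, 32, 34]:

lo=0, hi=9, mid=4, arr[mid]=16 -> 16 < 33, search right half
lo=5, hi=9, mid=7, arr[mid]=30 -> 30 < 33, search right half
lo=8, hi=9, mid=8, arr[mid]=32 -> 32 < 33, search right half
lo=9, hi=9, mid=9, arr[mid]=34 -> 34 > 33, search left half
lo=9 > hi=8, target 33 not found

Binary search determines that 33 is not in the array after 4 comparisons. The search space was exhausted without finding the target.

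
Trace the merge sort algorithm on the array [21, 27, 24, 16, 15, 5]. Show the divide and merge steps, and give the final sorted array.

Merge sort trace:

Split: [21, 27, 24, 16, 15, 5] -> [21, 27, 24] and [16, 15, 5]
  Split: [21, 27, 24] -> [21] and [27, 24]
    Split: [27, 24] -> [27] and [24]
    Merge: [27] + [24] -> [24, 27]
  Merge: [21] + [24, 27] -> [21, 24, 27]
  Split: [16, 15, 5] -> [16] and [15, 5]
    Split: [15, 5] -> [15] and [5]
    Merge: [15] + [5] -> [5, 15]
  Merge: [16] + [5, 15] -> [5, 15, 16]
Merge: [21, 24, 27] + [5, 15, 16] -> [5, 15, 16, 21, 24, 27]

Final sorted array: [5, 15, 16, 21, 24, 27]

The merge sort proceeds by recursively splitting the array and merging sorted halves.
After all merges, the sorted array is [5, 15, 16, 21, 24, 27].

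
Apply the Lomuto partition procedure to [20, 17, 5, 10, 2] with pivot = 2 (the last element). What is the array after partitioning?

Lomuto partition with pivot = 2:

Initial array: [20, 17, 5, 10, 2]

arr[0]=20 > 2: no swap
arr[1]=17 > 2: no swap
arr[2]=5 > 2: no swap
arr[3]=10 > 2: no swap

Place pivot at position 0: [2, 17, 5, 10, 20]
Pivot position: 0

After partitioning with pivot 2, the array becomes [2, 17, 5, 10, 20]. The pivot is placed at index 0. All elements to the left of the pivot are <= 2, and all elements to the right are > 2.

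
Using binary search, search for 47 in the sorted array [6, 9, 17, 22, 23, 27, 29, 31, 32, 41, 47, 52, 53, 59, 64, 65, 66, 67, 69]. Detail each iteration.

Binary search for 47 in [6, 9, 17, 22, 23, 27, 29, 31, 32, 41, 47, 52, 53, 59, 64, 65, 66, 67, 69]:

lo=0, hi=18, mid=9, arr[mid]=41 -> 41 < 47, search right half
lo=10, hi=18, mid=14, arr[mid]=64 -> 64 > 47, search left half
lo=10, hi=13, mid=11, arr[mid]=52 -> 52 > 47, search left half
lo=10, hi=10, mid=10, arr[mid]=47 -> Found target at index 10!

Binary search finds 47 at index 10 after 4 comparisons. The search repeatedly halves the search space by comparing with the middle element.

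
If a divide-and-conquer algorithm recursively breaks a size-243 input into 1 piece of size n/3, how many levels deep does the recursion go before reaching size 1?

For divide and conquer with division factor 3:

Problem sizes at each level:
Level 0: 243
Level 1: 81
Level 2: 27
Level 3: 9
Level 4: 3
Level 5: 1

The root is level 0 and the size-1 base case is level 5 (the tree spans levels 0 through 5, i.e. 6 levels counting the root), so the depth is the number of divisions: log_3(243) = 5

The recursion tree depth is log_3(243) = 5. At each level, the problem size is divided by 3, so it takes 5 divisions to reduce to a base case of size 1. The algorithm makes 1 recursive call at each level.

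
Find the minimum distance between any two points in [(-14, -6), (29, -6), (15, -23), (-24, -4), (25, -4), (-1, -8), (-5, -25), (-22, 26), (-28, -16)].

Computing all pairwise distances among 9 points:

d((-14, -6), (29, -6)) = 43.0
d((-14, -6), (15, -23)) = 33.6155
d((-14, -6), (-24, -4)) = 10.198
d((-14, -6), (25, -4)) = 39.0512
d((-14, -6), (-1, -8)) = 13.1529
d((-14, -6), (-5, -25)) = 21.0238
d((-14, -6), (-22, 26)) = 32.9848
d((-14, -6), (-28, -16)) = 17.2047
d((29, -6), (15, -23)) = 22.0227
d((29, -6), (-24, -4)) = 53.0377
d((29, -6), (25, -4)) = 4.4721 <-- minimum
d((29, -6), (-1, -8)) = 30.0666
d((29, -6), (-5, -25)) = 38.9487
d((29, -6), (-22, 26)) = 60.208
d((29, -6), (-28, -16)) = 57.8705
d((15, -23), (-24, -4)) = 43.382
d((15, -23), (25, -4)) = 21.4709
d((15, -23), (-1, -8)) = 21.9317
d((15, -23), (-5, -25)) = 20.0998
d((15, -23), (-22, 26)) = 61.4003
d((15, -23), (-28, -16)) = 43.566
d((-24, -4), (25, -4)) = 49.0
d((-24, -4), (-1, -8)) = 23.3452
d((-24, -4), (-5, -25)) = 28.3196
d((-24, -4), (-22, 26)) = 30.0666
d((-24, -4), (-28, -16)) = 12.6491
d((25, -4), (-1, -8)) = 26.3059
d((25, -4), (-5, -25)) = 36.6197
d((25, -4), (-22, 26)) = 55.7584
d((25, -4), (-28, -16)) = 54.3415
d((-1, -8), (-5, -25)) = 17.4642
d((-1, -8), (-22, 26)) = 39.9625
d((-1, -8), (-28, -16)) = 28.1603
d((-5, -25), (-22, 26)) = 53.7587
d((-5, -25), (-28, -16)) = 24.6982
d((-22, 26), (-28, -16)) = 42.4264

Closest pair: (29, -6) and (25, -4) with distance 4.4721

The closest pair is (29, -6) and (25, -4) with Euclidean distance 4.4721. For 9 points, brute-force pairwise comparison is shown above. For large n, the divide-and-conquer algorithm (sort by x, recurse on halves, check the dividing strip) achieves O(n log n).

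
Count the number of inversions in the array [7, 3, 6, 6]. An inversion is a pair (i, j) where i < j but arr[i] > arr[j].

Finding inversions in [7, 3, 6, 6]:

(0, 1): arr[0]=7 > arr[1]=3
(0, 2): arr[0]=7 > arr[2]=6
(0, 3): arr[0]=7 > arr[3]=6

Total inversions: 3

The array has 3 inversion(s): (0,1), (0,2), (0,3). Each pair (i,j) satisfies i < j and arr[i] > arr[j].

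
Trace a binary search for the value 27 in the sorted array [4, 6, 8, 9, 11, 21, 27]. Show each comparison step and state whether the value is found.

Binary search for 27 in [4, 6, 8, 9, 11, 21, 27]:

lo=0, hi=6, mid=3, arr[mid]=9 -> 9 < 27, search right half
lo=4, hi=6, mid=5, arr[mid]=21 -> 21 < 27, search right half
lo=6, hi=6, mid=6, arr[mid]=27 -> Found target at index 6!

Binary search finds 27 at index 6 after 3 comparisons. The search repeatedly halves the search space by comparing with the middle element.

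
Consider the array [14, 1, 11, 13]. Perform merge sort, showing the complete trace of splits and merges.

Merge sort trace:

Split: [14, 1, 11, 13] -> [14, 1] and [11, 13]
  Split: [14, 1] -> [14] and [1]
  Merge: [14] + [1] -> [1, 14]
  Split: [11, 13] -> [11] and [13]
  Merge: [11] + [13] -> [11, 13]
Merge: [1, 14] + [11, 13] -> [1, 11, 13, 14]

Final sorted array: [1, 11, 13, 14]

The merge sort proceeds by recursively splitting the array and merging sorted halves.
After all merges, the sorted array is [1, 11, 13, 14].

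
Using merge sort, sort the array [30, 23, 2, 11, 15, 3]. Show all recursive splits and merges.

Merge sort trace:

Split: [30, 23, 2, 11, 15, 3] -> [30, 23, 2] and [11, 15, 3]
  Split: [30, 23, 2] -> [30] and [23, 2]
    Split: [23, 2] -> [23] and [2]
    Merge: [23] + [2] -> [2, 23]
  Merge: [30] + [2, 23] -> [2, 23, 30]
  Split: [11, 15, 3] -> [11] and [15, 3]
    Split: [15, 3] -> [15] and [3]
    Merge: [15] + [3] -> [3, 15]
  Merge: [11] + [3, 15] -> [3, 11, 15]
Merge: [2, 23, 30] + [3, 11, 15] -> [2, 3, 11, 15, 23, 30]

Final sorted array: [2, 3, 11, 15, 23, 30]

The merge sort proceeds by recursively splitting the array and merging sorted halves.
After all merges, the sorted array is [2, 3, 11, 15, 23, 30].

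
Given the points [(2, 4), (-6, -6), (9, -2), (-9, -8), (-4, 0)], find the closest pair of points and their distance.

Computing all pairwise distances among 5 points:

d((2, 4), (-6, -6)) = 12.8062
d((2, 4), (9, -2)) = 9.2195
d((2, 4), (-9, -8)) = 16.2788
d((2, 4), (-4, 0)) = 7.2111
d((-6, -6), (9, -2)) = 15.5242
d((-6, -6), (-9, -8)) = 3.6056 <-- minimum
d((-6, -6), (-4, 0)) = 6.3246
d((9, -2), (-9, -8)) = 18.9737
d((9, -2), (-4, 0)) = 13.1529
d((-9, -8), (-4, 0)) = 9.434

Closest pair: (-6, -6) and (-9, -8) with distance 3.6056

The closest pair is (-6, -6) and (-9, -8) with Euclidean distance 3.6056. For 5 points, brute-force pairwise comparison is shown above. For large n, the divide-and-conquer algorithm (sort by x, recurse on halves, check the dividing strip) achieves O(n log n).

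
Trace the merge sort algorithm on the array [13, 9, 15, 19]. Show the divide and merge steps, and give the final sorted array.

Merge sort trace:

Split: [13, 9, 15, 19] -> [13, 9] and [15, 19]
  Split: [13, 9] -> [13] and [9]
  Merge: [13] + [9] -> [9, 13]
  Split: [15, 19] -> [15] and [19]
  Merge: [15] + [19] -> [15, 19]
Merge: [9, 13] + [15, 19] -> [9, 13, 15, 19]

Final sorted array: [9, 13, 15, 19]

The merge sort proceeds by recursively splitting the array and merging sorted halves.
After all merges, the sorted array is [9, 13, 15, 19].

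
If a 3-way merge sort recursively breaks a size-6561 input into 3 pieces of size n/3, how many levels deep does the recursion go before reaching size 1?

For divide and conquer with division factor 3:

Problem sizes at each level:
Level 0: 6561
Level 1: 2187
Level 2: 729
Level 3: 243
Level 4: 81
Level 5: 27
Level 6: 9
Level 7: 3
Level 8: 1

The root is level 0 and the size-1 base case is level 8 (the tree spans levels 0 through 8, i.e. 9 levels counting the root), so the depth is the number of divisions: log_3(6561) = 8

The recursion tree depth is log_3(6561) = 8. At each level, the problem size is divided by 3, so it takes 8 divisions to reduce to a base case of size 1. The algorithm makes 3 recursive calls at each level.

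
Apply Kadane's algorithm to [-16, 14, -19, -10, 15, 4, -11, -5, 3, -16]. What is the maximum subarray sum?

Using Kadane's algorithm on [-16, 14, -19, -10, 15, 4, -11, -5, 3, -16]:

Scanning through the array:
Position 1 (value 14): max_ending_here = 14, max_so_far = 14
Position 2 (value -19): max_ending_here = -5, max_so_far = 14
Position 3 (value -10): max_ending_here = -10, max_so_far = 14
Position 4 (value 15): max_ending_here = 15, max_so_far = 15
Position 5 (value 4): max_ending_here = 19, max_so_far = 19
Position 6 (value -11): max_ending_here = 8, max_so_far = 19
Position 7 (value -5): max_ending_here = 3, max_so_far = 19
Position 8 (value 3): max_ending_here = 6, max_so_far = 19
Position 9 (value -16): max_ending_here = -10, max_so_far = 19

Maximum subarray: [15, 4]
Maximum sum: 19

The maximum subarray is [15, 4] with sum 19. This subarray runs from index 4 to index 5.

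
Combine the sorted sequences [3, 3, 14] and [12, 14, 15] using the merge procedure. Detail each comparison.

Merging process:

Compare 3 vs 12: take 3 from left. Merged: [3]
Compare 3 vs 12: take 3 from left. Merged: [3, 3]
Compare 14 vs 12: take 12 from right. Merged: [3, 3, 12]
Compare 14 vs 14: take 14 from left. Merged: [3, 3, 12, 14]
Append remaining from right: [14, 15]. Merged: [3, 3, 12, 14, 14, 15]

Final merged array: [3, 3, 12, 14, 14, 15]
Total comparisons: 4

The merged array is [3, 3, 12, 14, 14, 15], requiring 4 comparisons. The merge step runs in O(n) time where n is the total number of elements.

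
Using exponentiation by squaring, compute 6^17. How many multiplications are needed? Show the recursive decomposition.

Computing 6^17 by squaring (build up from 6^1; each line after the first costs one multiplication):

6^1 = 6
6^2 = (6^1)^2 = 6^2 = 36
6^4 = (6^2)^2 = 36^2 = 1296
6^8 = (6^4)^2 = 1296^2 = 1679616
6^16 = (6^8)^2 = 1679616^2 = 2821109907456
6^17 = 6 * 6^16 = 6 * 2821109907456 = 16926659444736

Result: 16926659444736
Multiplications needed: 5 (5 lines after 6^1)

6^17 = 16926659444736. Using exponentiation by squaring, this requires 5 multiplications. The key idea: if the exponent is even, square the half-power; if odd, multiply by the base once.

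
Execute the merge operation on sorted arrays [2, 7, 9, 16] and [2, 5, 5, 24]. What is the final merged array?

Merging process:

Compare 2 vs 2: take 2 from left. Merged: [2]
Compare 7 vs 2: take 2 from right. Merged: [2, 2]
Compare 7 vs 5: take 5 from right. Merged: [2, 2, 5]
Compare 7 vs 5: take 5 from right. Merged: [2, 2, 5, 5]
Compare 7 vs 24: take 7 from left. Merged: [2, 2, 5, 5, 7]
Compare 9 vs 24: take 9 from left. Merged: [2, 2, 5, 5, 7, 9]
Compare 16 vs 24: take 16 from left. Merged: [2, 2, 5, 5, 7, 9, 16]
Append remaining from right: [24]. Merged: [2, 2, 5, 5, 7, 9, 16, 24]

Final merged array: [2, 2, 5, 5, 7, 9, 16, 24]
Total comparisons: 7

The merged array is [2, 2, 5, 5, 7, 9, 16, 24], requiring 7 comparisons. The merge step runs in O(n) time where n is the total number of elements.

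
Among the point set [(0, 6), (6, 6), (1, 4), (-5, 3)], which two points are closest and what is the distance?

Computing all pairwise distances among 4 points:

d((0, 6), (6, 6)) = 6.0
d((0, 6), (1, 4)) = 2.2361 <-- minimum
d((0, 6), (-5, 3)) = 5.831
d((6, 6), (1, 4)) = 5.3852
d((6, 6), (-5, 3)) = 11.4018
d((1, 4), (-5, 3)) = 6.0828

Closest pair: (0, 6) and (1, 4) with distance 2.2361

The closest pair is (0, 6) and (1, 4) with Euclidean distance 2.2361. For 4 points, brute-force pairwise comparison is shown above. For large n, the divide-and-conquer algorithm (sort by x, recurse on halves, check the dividing strip) achieves O(n log n).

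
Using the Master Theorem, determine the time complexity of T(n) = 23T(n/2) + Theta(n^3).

Master Theorem for T(n) = 23T(n/2) + O(n^3):

a = 23, b = 2, c = 3
log_b(a) = log_2(23) = 4.5236

Case 1: c = 3 < log_2(23) = 4.5236
T(n) = O(n^(log_2 23))

For T(n) = 23T(n/2) + O(n^3): log_2(23) = 4.5236. This is Case 1 of the Master Theorem (c < log_b(a), work dominated by leaves), giving O(n^(log_2 23)).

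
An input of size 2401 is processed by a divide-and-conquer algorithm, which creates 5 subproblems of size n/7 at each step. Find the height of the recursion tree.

For divide and conquer with division factor 7:

Problem sizes at each level:
Level 0: 2401
Level 1: 343
Level 2: 49
Level 3: 7
Level 4: 1

The root is level 0 and the size-1 base case is level 4 (the tree spans levels 0 through 4, i.e. 5 levels counting the root), so the depth is the number of divisions: log_7(2401) = 4

The recursion tree depth is log_7(2401) = 4. At each level, the problem size is divided by 7, so it takes 4 divisions to reduce to a base case of size 1. The algorithm makes 5 recursive calls at each level.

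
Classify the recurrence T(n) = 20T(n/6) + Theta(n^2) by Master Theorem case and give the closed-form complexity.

Master Theorem for T(n) = 20T(n/6) + O(n^2):

a = 20, b = 6, c = 2
log_b(a) = log_6(20) = 1.6720

Case 3: c = 2 > log_6(20) = 1.6720
T(n) = O(n^2) = O(n^2)

For T(n) = 20T(n/6) + O(n^2): log_6(20) = 1.6720. This is Case 3 of the Master Theorem (c > log_b(a), work dominated by root), giving O(n^2).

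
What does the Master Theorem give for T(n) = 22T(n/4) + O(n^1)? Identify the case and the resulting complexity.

Master Theorem for T(n) = 22T(n/4) + O(n^1):

a = 22, b = 4, c = 1
log_b(a) = log_4(22) = 2.2297

Case 1: c = 1 < log_4(22) = 2.2297
T(n) = O(n^(log_4 22))

For T(n) = 22T(n/4) + O(n^1): log_4(22) = 2.2297. This is Case 1 of the Master Theorem (c < log_b(a), work dominated by leaves), giving O(n^(log_4 22)).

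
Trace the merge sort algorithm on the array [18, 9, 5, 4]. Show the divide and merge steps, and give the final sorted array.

Merge sort trace:

Split: [18, 9, 5, 4] -> [18, 9] and [5, 4]
  Split: [18, 9] -> [18] and [9]
  Merge: [18] + [9] -> [9, 18]
  Split: [5, 4] -> [5] and [4]
  Merge: [5] + [4] -> [4, 5]
Merge: [9, 18] + [4, 5] -> [4, 5, 9, 18]

Final sorted array: [4, 5, 9, 18]

The merge sort proceeds by recursively splitting the array and merging sorted halves.
After all merges, the sorted array is [4, 5, 9, 18].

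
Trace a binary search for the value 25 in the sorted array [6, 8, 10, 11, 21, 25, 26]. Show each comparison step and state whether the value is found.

Binary search for 25 in [6, 8, 10, 11, 21, 25, 26]:

lo=0, hi=6, mid=3, arr[mid]=11 -> 11 < 25, search right half
lo=4, hi=6, mid=5, arr[mid]=25 -> Found target at index 5!

Binary search finds 25 at index 5 after 2 comparisons. The search repeatedly halves the search space by comparing with the middle element.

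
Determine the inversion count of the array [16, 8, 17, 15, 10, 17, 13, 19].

Finding inversions in [16, 8, 17, 15, 10, 17, 13, 19]:

(0, 1): arr[0]=16 > arr[1]=8
(0, 3): arr[0]=16 > arr[3]=15
(0, 4): arr[0]=16 > arr[4]=10
(0, 6): arr[0]=16 > arr[6]=13
(2, 3): arr[2]=17 > arr[3]=15
(2, 4): arr[2]=17 > arr[4]=10
(2, 6): arr[2]=17 > arr[6]=13
(3, 4): arr[3]=15 > arr[4]=10
(3, 6): arr[3]=15 > arr[6]=13
(5, 6): arr[5]=17 > arr[6]=13

Total inversions: 10

The array has 10 inversion(s): (0,1), (0,3), (0,4), (0,6), (2,3), (2,4), (2,6), (3,4), (3,6), (5,6). Each pair (i,j) satisfies i < j and arr[i] > arr[j].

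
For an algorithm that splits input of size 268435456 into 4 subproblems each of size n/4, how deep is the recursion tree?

For divide and conquer with division factor 4:

Problem sizes at each level:
Level 0: 268435456
Level 1: 67108864
Level 2: 16777216
Level 3: 4194304
Level 4: 1048576
Level 5: 262144
Level 6: 65536
Level 7: 16384
Level 8: 4096
Level 9: 1024
Level 10: 256
Level 11: 64
Level 12: 16
Level 13: 4
Level 14: 1

The root is level 0 and the size-1 base case is level 14 (the tree spans levels 0 through 14, i.e. 15 levels counting the root), so the depth is the number of divisions: log_4(268435456) = 14

The recursion tree depth is log_4(268435456) = 14. At each level, the problem size is divided by 4, so it takes 14 divisions to reduce to a base case of size 1. The algorithm makes 4 recursive calls at each level.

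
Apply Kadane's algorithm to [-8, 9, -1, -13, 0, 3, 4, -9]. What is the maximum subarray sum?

Using Kadane's algorithm on [-8, 9, -1, -13, 0, 3, 4, -9]:

Scanning through the array:
Position 1 (value 9): max_ending_here = 9, max_so_far = 9
Position 2 (value -1): max_ending_here = 8, max_so_far = 9
Position 3 (value -13): max_ending_here = -5, max_so_far = 9
Position 4 (value 0): max_ending_here = 0, max_so_far = 9
Position 5 (value 3): max_ending_here = 3, max_so_far = 9
Position 6 (value 4): max_ending_here = 7, max_so_far = 9
Position 7 (value -9): max_ending_here = -2, max_so_far = 9

Maximum subarray: [9]
Maximum sum: 9

The maximum subarray is [9] with sum 9. This subarray runs from index 1 to index 1.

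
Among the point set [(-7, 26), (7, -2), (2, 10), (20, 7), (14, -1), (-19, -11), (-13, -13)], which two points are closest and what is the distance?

Computing all pairwise distances among 7 points:

d((-7, 26), (7, -2)) = 31.305
d((-7, 26), (2, 10)) = 18.3576
d((-7, 26), (20, 7)) = 33.0151
d((-7, 26), (14, -1)) = 34.2053
d((-7, 26), (-19, -11)) = 38.8973
d((-7, 26), (-13, -13)) = 39.4588
d((7, -2), (2, 10)) = 13.0
d((7, -2), (20, 7)) = 15.8114
d((7, -2), (14, -1)) = 7.0711
d((7, -2), (-19, -11)) = 27.5136
d((7, -2), (-13, -13)) = 22.8254
d((2, 10), (20, 7)) = 18.2483
d((2, 10), (14, -1)) = 16.2788
d((2, 10), (-19, -11)) = 29.6985
d((2, 10), (-13, -13)) = 27.4591
d((20, 7), (14, -1)) = 10.0
d((20, 7), (-19, -11)) = 42.9535
d((20, 7), (-13, -13)) = 38.5876
d((14, -1), (-19, -11)) = 34.4819
d((14, -1), (-13, -13)) = 29.5466
d((-19, -11), (-13, -13)) = 6.3246 <-- minimum

Closest pair: (-19, -11) and (-13, -13) with distance 6.3246

The closest pair is (-19, -11) and (-13, -13) with Euclidean distance 6.3246. For 7 points, brute-force pairwise comparison is shown above. For large n, the divide-and-conquer algorithm (sort by x, recurse on halves, check the dividing strip) achieves O(n log n).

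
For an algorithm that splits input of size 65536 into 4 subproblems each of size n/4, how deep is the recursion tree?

For divide and conquer with division factor 4:

Problem sizes at each level:
Level 0: 65536
Level 1: 16384
Level 2: 4096
Level 3: 1024
Level 4: 256
Level 5: 64
Level 6: 16
Level 7: 4
Level 8: 1

The root is level 0 and the size-1 base case is level 8 (the tree spans levels 0 through 8, i.e. 9 levels counting the root), so the depth is the number of divisions: log_4(65536) = 8

The recursion tree depth is log_4(65536) = 8. At each level, the problem size is divided by 4, so it takes 8 divisions to reduce to a base case of size 1. The algorithm makes 4 recursive calls at each level.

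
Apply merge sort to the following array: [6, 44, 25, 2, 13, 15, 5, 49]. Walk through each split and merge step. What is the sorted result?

Merge sort trace:

Split: [6, 44, 25, 2, 13, 15, 5, 49] -> [6, 44, 25, 2] and [13, 15, 5, 49]
  Split: [6, 44, 25, 2] -> [6, 44] and [25, 2]
    Split: [6, 44] -> [6] and [44]
    Merge: [6] + [44] -> [6, 44]
    Split: [25, 2] -> [25] and [2]
    Merge: [25] + [2] -> [2, 25]
  Merge: [6, 44] + [2, 25] -> [2, 6, 25, 44]
  Split: [13, 15, 5, 49] -> [13, 15] and [5, 49]
    Split: [13, 15] -> [13] and [15]
    Merge: [13] + [15] -> [13, 15]
    Split: [5, 49] -> [5] and [49]
    Merge: [5] + [49] -> [5, 49]
  Merge: [13, 15] + [5, 49] -> [5, 13, 15, 49]
Merge: [2, 6, 25, 44] + [5, 13, 15, 49] -> [2, 5, 6, 13, 15, 25, 44, 49]

Final sorted array: [2, 5, 6, 13, 15, 25, 44, 49]

The merge sort proceeds by recursively splitting the array and merging sorted halves.
After all merges, the sorted array is [2, 5, 6, 13, 15, 25, 44, 49].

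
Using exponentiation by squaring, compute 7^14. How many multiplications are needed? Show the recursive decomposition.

Computing 7^14 by squaring (build up from 7^1; each line after the first costs one multiplication):

7^1 = 7
7^2 = (7^1)^2 = 7^2 = 49
7^3 = 7 * 7^2 = 7 * 49 = 343
7^6 = (7^3)^2 = 343^2 = 117649
7^7 = 7 * 7^6 = 7 * 117649 = 823543
7^14 = (7^7)^2 = 823543^2 = 678223072849

Result: 678223072849
Multiplications needed: 5 (5 lines after 7^1)

7^14 = 678223072849. Using exponentiation by squaring, this requires 5 multiplications. The key idea: if the exponent is even, square the half-power; if odd, multiply by the base once.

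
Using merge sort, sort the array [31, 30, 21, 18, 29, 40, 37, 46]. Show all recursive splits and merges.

Merge sort trace:

Split: [31, 30, 21, 18, 29, 40, 37, 46] -> [31, 30, 21, 18] and [29, 40, 37, 46]
  Split: [31, 30, 21, 18] -> [31, 30] and [21, 18]
    Split: [31, 30] -> [31] and [30]
    Merge: [31] + [30] -> [30, 31]
    Split: [21, 18] -> [21] and [18]
    Merge: [21] + [18] -> [18, 21]
  Merge: [30, 31] + [18, 21] -> [18, 21, 30, 31]
  Split: [29, 40, 37, 46] -> [29, 40] and [37, 46]
    Split: [29, 40] -> [29] and [40]
    Merge: [29] + [40] -> [29, 40]
    Split: [37, 46] -> [37] and [46]
    Merge: [37] + [46] -> [37, 46]
  Merge: [29, 40] + [37, 46] -> [29, 37, 40, 46]
Merge: [18, 21, 30, 31] + [29, 37, 40, 46] -> [18, 21, 29, 30, 31, 37, 40, 46]

Final sorted array: [18, 21, 29, 30, 31, 37, 40, 46]

The merge sort proceeds by recursively splitting the array and merging sorted halves.
After all merges, the sorted array is [18, 21, 29, 30, 31, 37, 40, 46].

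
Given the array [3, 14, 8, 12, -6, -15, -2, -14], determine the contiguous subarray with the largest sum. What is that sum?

Using Kadane's algorithm on [3, 14, 8, 12, -6, -15, -2, -14]:

Scanning through the array:
Position 1 (value 14): max_ending_here = 17, max_so_far = 17
Position 2 (value 8): max_ending_here = 25, max_so_far = 25
Position 3 (value 12): max_ending_here = 37, max_so_far = 37
Position 4 (value -6): max_ending_here = 31, max_so_far = 37
Position 5 (value -15): max_ending_here = 16, max_so_far = 37
Position 6 (value -2): max_ending_here = 14, max_so_far = 37
Position 7 (value -14): max_ending_here = 0, max_so_far = 37

Maximum subarray: [3, 14, 8, 12]
Maximum sum: 37

The maximum subarray is [3, 14, 8, 12] with sum 37. This subarray runs from index 0 to index 3.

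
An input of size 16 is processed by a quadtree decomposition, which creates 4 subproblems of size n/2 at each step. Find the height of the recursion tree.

For divide and conquer with division factor 2:

Problem sizes at each level:
Level 0: 16
Level 1: 8
Level 2: 4
Level 3: 2
Level 4: 1

The root is level 0 and the size-1 base case is level 4 (the tree spans levels 0 through 4, i.e. 5 levels counting the root), so the depth is the number of divisions: log_2(16) = 4

The recursion tree depth is log_2(16) = 4. At each level, the problem size is divided by 2, so it takes 4 divisions to reduce to a base case of size 1. The algorithm makes 4 recursive calls at each level.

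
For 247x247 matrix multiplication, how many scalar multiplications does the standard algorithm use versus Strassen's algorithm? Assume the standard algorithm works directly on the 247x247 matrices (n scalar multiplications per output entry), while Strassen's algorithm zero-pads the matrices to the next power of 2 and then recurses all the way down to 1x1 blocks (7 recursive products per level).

Matrix multiplication for 247x247 matrices:

Strassen's algorithm requires power-of-2 dimensions. Pad 247x247 to 256x256 (next power of 2).

Standard algorithm: 247^3 = 15069223 multiplications
Strassen's algorithm: 7^(log2(256)) = 7^8 = 5764801 multiplications
Savings: 15069223 - 5764801 = 9304422 multiplications

Standard: 15069223 multiplications (247^3). Strassen: 5764801 multiplications (7^8, after padding to 256x256). Strassen reduces 8 recursive multiplications to 7 at each level.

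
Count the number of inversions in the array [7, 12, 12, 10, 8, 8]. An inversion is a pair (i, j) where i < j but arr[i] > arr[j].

Finding inversions in [7, 12, 12, 10, 8, 8]:

(1, 3): arr[1]=12 > arr[3]=10
(1, 4): arr[1]=12 > arr[4]=8
(1, 5): arr[1]=12 > arr[5]=8
(2, 3): arr[2]=12 > arr[3]=10
(2, 4): arr[2]=12 > arr[4]=8
(2, 5): arr[2]=12 > arr[5]=8
(3, 4): arr[3]=10 > arr[4]=8
(3, 5): arr[3]=10 > arr[5]=8

Total inversions: 8

The array has 8 inversion(s): (1,3), (1,4), (1,5), (2,3), (2,4), (2,5), (3,4), (3,5). Each pair (i,j) satisfies i < j and arr[i] > arr[j].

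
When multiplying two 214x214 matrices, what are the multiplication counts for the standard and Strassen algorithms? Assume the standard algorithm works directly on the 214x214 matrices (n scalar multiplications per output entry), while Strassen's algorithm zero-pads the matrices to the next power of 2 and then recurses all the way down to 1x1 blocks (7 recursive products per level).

Matrix multiplication for 214x214 matrices:

Strassen's algorithm requires power-of-2 dimensions. Pad 214x214 to 256x256 (next power of 2).

Standard algorithm: 214^3 = 9800344 multiplications
Strassen's algorithm: 7^(log2(256)) = 7^8 = 5764801 multiplications
Savings: 9800344 - 5764801 = 4035543 multiplications

Standard: 9800344 multiplications (214^3). Strassen: 5764801 multiplications (7^8, after padding to 256x256). Strassen reduces 8 recursive multiplications to 7 at each level.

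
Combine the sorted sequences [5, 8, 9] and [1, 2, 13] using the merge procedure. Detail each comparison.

Merging process:

Compare 5 vs 1: take 1 from right. Merged: [1]
Compare 5 vs 2: take 2 from right. Merged: [1, 2]
Compare 5 vs 13: take 5 from left. Merged: [1, 2, 5]
Compare 8 vs 13: take 8 from left. Merged: [1, 2, 5, 8]
Compare 9 vs 13: take 9 from left. Merged: [1, 2, 5, 8, 9]
Append remaining from right: [13]. Merged: [1, 2, 5, 8, 9, 13]

Final merged array: [1, 2, 5, 8, 9, 13]
Total comparisons: 5

The merged array is [1, 2, 5, 8, 9, 13], requiring 5 comparisons. The merge step runs in O(n) time where n is the total number of elements.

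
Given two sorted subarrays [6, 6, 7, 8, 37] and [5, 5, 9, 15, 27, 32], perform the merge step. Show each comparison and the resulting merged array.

Merging process:

Compare 6 vs 5: take 5 from right. Merged: [5]
Compare 6 vs 5: take 5 from right. Merged: [5, 5]
Compare 6 vs 9: take 6 from left. Merged: [5, 5, 6]
Compare 6 vs 9: take 6 from left. Merged: [5, 5, 6, 6]
Compare 7 vs 9: take 7 from left. Merged: [5, 5, 6, 6, 7]
Compare 8 vs 9: take 8 from left. Merged: [5, 5, 6, 6, 7, 8]
Compare 37 vs 9: take 9 from right. Merged: [5, 5, 6, 6, 7, 8, 9]
Compare 37 vs 15: take 15 from right. Merged: [5, 5, 6, 6, 7, 8, 9, 15]
Compare 37 vs 27: take 27 from right. Merged: [5, 5, 6, 6, 7, 8, 9, 15, 27]
Compare 37 vs 32: take 32 from right. Merged: [5, 5, 6, 6, 7, 8, 9, 15, 27, 32]
Append remaining from left: [37]. Merged: [5, 5, 6, 6, 7, 8, 9, 15, 27, 32, 37]

Final merged array: [5, 5, 6, 6, 7, 8, 9, 15, 27, 32, 37]
Total comparisons: 10

The merged array is [5, 5, 6, 6, 7, 8, 9, 15, 27, 32, 37], requiring 10 comparisons. The merge step runs in O(n) time where n is the total number of elements.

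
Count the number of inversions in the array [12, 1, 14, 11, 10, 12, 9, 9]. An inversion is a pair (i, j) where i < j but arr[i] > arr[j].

Finding inversions in [12, 1, 14, 11, 10, 12, 9, 9]:

(0, 1): arr[0]=12 > arr[1]=1
(0, 3): arr[0]=12 > arr[3]=11
(0, 4): arr[0]=12 > arr[4]=10
(0, 6): arr[0]=12 > arr[6]=9
(0, 7): arr[0]=12 > arr[7]=9
(2, 3): arr[2]=14 > arr[3]=11
(2, 4): arr[2]=14 > arr[4]=10
(2, 5): arr[2]=14 > arr[5]=12
(2, 6): arr[2]=14 > arr[6]=9
(2, 7): arr[2]=14 > arr[7]=9
(3, 4): arr[3]=11 > arr[4]=10
(3, 6): arr[3]=11 > arr[6]=9
(3, 7): arr[3]=11 > arr[7]=9
(4, 6): arr[4]=10 > arr[6]=9
(4, 7): arr[4]=10 > arr[7]=9
(5, 6): arr[5]=12 > arr[6]=9
(5, 7): arr[5]=12 > arr[7]=9

Total inversions: 17

The array has 17 inversion(s): (0,1), (0,3), (0,4), (0,6), (0,7), (2,3), (2,4), (2,5), (2,6), (2,7), (3,4), (3,6), (3,7), (4,6), (4,7), (5,6), (5,7). Each pair (i,j) satisfies i < j and arr[i] > arr[j].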